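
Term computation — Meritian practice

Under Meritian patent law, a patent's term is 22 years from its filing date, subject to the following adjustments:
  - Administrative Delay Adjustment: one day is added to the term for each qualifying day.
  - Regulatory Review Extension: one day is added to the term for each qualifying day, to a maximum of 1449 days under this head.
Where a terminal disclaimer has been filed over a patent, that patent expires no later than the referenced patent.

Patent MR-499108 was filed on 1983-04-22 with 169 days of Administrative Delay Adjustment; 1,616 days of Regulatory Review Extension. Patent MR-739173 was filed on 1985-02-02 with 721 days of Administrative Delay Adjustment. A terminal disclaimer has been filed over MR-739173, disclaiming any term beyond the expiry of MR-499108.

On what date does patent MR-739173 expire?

Natural term of MR-739173:
  Base: filing + 22 years → 2 February 2007.
  Administrative Delay Adjustment: +721 days → 23 January 2009.
Expiry of referenced patent MR-499108:
  Base: filing + 22 years → 22 April 2005.
  Administrative Delay Adjustment: +169 days → 8 October 2005.
  Regulatory Review Extension: 1616 days claimed exceeds the 1449-day cap, so +1449 days → 26 September 2009.
Terminal disclaimer: MR-739173 expires on the earlier of 23 January 2009 and 26 September 2009.

January 23, 2009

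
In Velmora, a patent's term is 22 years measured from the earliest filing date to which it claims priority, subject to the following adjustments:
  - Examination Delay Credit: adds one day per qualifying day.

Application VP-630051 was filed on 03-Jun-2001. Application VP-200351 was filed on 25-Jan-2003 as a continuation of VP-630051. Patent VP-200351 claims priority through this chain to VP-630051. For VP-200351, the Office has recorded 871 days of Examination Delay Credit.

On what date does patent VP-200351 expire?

Earliest priority filing: 3 June 2001.
Base term: 3 June 2001 + 22 years → 3 June 2023.
Examination Delay Credit: +871 days → 21 October 2025.

October 21, 2025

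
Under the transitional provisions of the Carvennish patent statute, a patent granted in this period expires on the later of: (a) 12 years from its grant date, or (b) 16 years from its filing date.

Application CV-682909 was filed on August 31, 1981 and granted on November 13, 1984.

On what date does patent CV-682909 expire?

1997-08-31

(a) grant + 12 years → 13 November 1996.
(b) filing + 16 years → 31 August 1997.
Later of the two: 31 August 1997.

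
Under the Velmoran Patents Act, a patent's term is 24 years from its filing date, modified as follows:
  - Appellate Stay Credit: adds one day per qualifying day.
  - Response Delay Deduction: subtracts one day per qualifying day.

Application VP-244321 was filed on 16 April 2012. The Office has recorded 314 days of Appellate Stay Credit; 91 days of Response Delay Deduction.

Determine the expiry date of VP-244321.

November 25, 2036

Base term: filing date + 24 years → 16 April 2036.
Appellate Stay Credit: +314 days → 24 February 2037.
Response Delay Deduction: −91 days → 25 November 2036.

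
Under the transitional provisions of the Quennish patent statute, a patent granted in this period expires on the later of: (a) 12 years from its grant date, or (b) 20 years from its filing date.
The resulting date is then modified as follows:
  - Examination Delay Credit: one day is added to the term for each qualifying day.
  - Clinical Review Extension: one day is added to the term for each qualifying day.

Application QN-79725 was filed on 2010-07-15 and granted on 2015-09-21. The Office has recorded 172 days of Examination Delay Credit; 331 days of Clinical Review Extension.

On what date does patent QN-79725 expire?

November 30, 2031

(a) grant + 12 years → 21 September 2027.
(b) filing + 20 years → 15 July 2030.
Later of the two: 15 July 2030.
Examination Delay Credit: +172 days → 3 January 2031.
Clinical Review Extension: +331 days → 30 November 2031.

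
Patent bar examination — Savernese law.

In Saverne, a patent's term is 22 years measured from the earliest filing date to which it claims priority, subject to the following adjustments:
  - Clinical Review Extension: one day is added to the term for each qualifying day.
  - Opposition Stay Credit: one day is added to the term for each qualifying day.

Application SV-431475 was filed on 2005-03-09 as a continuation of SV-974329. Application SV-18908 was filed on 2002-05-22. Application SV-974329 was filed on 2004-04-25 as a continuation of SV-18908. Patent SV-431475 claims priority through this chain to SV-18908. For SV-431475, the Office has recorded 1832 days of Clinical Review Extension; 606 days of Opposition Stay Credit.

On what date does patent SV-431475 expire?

January 24, 2031

Earliest priority filing: 22 May 2002.
Base term: 22 May 2002 + 22 years → 22 May 2024.
Clinical Review Extension: +1832 days → 28 May 2029.
Opposition Stay Credit: +606 days → 24 January 2031.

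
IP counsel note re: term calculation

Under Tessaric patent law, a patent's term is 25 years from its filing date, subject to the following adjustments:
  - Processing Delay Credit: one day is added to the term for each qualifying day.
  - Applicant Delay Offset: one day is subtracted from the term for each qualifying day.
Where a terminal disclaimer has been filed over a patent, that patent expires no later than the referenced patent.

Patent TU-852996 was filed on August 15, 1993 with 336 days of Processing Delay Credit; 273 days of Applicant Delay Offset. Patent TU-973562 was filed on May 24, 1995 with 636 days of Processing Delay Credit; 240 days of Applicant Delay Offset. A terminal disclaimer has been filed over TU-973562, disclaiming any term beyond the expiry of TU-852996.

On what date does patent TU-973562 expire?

2018-10-17

Natural term of TU-973562:
  Base: filing + 25 years → 24 May 2020.
  Processing Delay Credit: +636 days → 19 February 2022.
  Applicant Delay Offset: −240 days → 24 June 2021.
Expiry of referenced patent TU-852996:
  Base: filing + 25 years → 15 August 2018.
  Processing Delay Credit: +336 days → 17 July 2019.
  Applicant Delay Offset: −273 days → 17 October 2018.
Terminal disclaimer: TU-973562 expires on the earlier of 24 June 2021 and 17 October 2018.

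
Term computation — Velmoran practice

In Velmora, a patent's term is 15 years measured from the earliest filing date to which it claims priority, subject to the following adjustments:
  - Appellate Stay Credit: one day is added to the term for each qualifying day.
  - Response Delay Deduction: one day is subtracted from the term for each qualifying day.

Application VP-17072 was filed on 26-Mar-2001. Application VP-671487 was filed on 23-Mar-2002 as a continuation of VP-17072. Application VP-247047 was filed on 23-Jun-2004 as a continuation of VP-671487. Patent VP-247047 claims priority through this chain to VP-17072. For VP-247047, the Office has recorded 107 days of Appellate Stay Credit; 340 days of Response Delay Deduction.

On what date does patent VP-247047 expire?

Earliest priority filing: 26 March 2001.
Base term: 26 March 2001 + 15 years → 26 March 2016.
Appellate Stay Credit: +107 days → 11 July 2016.
Response Delay Deduction: −340 days → 6 August 2015.

August 6, 2015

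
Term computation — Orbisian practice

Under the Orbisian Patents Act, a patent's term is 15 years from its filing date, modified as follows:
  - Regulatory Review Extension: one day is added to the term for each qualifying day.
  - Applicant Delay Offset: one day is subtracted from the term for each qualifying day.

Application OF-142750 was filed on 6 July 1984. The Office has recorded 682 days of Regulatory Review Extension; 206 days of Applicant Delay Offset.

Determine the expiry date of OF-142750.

Base term: filing date + 15 years → 6 July 1999.
Regulatory Review Extension: +682 days → 18 May 2001.
Applicant Delay Offset: −206 days → 24 October 2000.

2000-10-24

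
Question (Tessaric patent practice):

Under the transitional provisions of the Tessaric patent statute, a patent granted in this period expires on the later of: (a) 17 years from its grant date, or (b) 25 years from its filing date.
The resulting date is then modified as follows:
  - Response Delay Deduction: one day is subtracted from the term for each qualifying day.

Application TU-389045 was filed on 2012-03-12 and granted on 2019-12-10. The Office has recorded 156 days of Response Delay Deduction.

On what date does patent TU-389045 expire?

(a) grant + 17 years → 10 December 2036.
(b) filing + 25 years → 12 March 2037.
Later of the two: 12 March 2037.
Response Delay Deduction: −156 days → 7 October 2036.

2036-10-07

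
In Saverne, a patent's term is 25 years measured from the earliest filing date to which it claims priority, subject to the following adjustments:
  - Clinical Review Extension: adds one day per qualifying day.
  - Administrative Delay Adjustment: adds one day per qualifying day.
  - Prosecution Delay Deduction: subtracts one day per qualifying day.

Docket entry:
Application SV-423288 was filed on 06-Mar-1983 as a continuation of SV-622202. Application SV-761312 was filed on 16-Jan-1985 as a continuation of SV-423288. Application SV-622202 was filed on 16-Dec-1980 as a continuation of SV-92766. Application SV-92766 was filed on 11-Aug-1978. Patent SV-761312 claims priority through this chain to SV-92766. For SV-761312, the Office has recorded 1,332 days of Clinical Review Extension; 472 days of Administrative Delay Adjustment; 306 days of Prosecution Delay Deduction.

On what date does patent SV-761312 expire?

Earliest priority filing: 11 August 1978.
Base term: 11 August 1978 + 25 years → 11 August 2003.
Clinical Review Extension: +1332 days → 4 April 2007.
Administrative Delay Adjustment: +472 days → 19 July 2008.
Prosecution Delay Deduction: −306 days → 17 September 2007.

September 17, 2007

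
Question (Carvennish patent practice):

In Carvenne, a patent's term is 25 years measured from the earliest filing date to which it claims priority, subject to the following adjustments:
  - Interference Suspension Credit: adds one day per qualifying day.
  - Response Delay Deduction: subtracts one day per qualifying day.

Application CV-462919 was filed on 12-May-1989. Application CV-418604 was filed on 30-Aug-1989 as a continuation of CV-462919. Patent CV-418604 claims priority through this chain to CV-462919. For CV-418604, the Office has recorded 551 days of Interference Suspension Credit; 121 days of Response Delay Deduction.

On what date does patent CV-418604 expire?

Earliest priority filing: 12 May 1989.
Base term: 12 May 1989 + 25 years → 12 May 2014.
Interference Suspension Credit: +551 days → 14 November 2015.
Response Delay Deduction: −121 days → 16 July 2015.

2015-07-16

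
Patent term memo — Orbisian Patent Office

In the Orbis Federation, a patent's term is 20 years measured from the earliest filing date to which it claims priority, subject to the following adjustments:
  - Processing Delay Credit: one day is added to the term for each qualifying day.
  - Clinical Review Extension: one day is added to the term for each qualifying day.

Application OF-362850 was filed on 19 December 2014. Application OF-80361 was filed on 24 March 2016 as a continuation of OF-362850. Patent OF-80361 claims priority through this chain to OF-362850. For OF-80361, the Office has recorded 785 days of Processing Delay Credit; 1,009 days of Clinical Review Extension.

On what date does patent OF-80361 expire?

November 17, 2039

Earliest priority filing: 19 December 2014.
Base term: 19 December 2014 + 20 years → 19 December 2034.
Processing Delay Credit: +785 days → 11 February 2037.
Clinical Review Extension: +1009 days → 17 November 2039.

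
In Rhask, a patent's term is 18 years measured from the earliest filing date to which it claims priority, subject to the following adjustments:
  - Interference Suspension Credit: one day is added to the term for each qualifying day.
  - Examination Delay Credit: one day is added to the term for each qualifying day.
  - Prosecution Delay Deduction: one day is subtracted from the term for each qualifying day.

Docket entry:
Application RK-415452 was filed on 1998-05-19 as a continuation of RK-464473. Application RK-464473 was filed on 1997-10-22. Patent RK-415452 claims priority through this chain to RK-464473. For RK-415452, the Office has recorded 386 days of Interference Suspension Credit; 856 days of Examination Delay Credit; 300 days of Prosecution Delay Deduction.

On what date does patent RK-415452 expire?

2018-05-21

Earliest priority filing: 22 October 1997.
Base term: 22 October 1997 + 18 years → 22 October 2015.
Interference Suspension Credit: +386 days → 11 November 2016.
Examination Delay Credit: +856 days → 17 March 2019.
Prosecution Delay Deduction: −300 days → 21 May 2018.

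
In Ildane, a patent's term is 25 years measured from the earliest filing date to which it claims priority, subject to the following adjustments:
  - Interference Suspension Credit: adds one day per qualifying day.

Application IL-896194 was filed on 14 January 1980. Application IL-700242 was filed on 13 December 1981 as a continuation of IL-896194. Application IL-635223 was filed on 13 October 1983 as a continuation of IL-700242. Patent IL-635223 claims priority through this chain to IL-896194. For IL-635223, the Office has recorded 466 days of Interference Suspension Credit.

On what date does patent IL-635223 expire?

2006-04-25

Earliest priority filing: 14 January 1980.
Base term: 14 January 1980 + 25 years → 14 January 2005.
Interference Suspension Credit: +466 days → 25 April 2006.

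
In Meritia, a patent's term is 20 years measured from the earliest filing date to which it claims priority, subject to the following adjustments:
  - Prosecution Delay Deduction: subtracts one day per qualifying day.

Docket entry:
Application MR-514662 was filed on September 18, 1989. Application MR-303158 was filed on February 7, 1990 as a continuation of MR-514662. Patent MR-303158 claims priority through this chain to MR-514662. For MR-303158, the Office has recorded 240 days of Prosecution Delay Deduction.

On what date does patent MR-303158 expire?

January 21, 2009

Earliest priority filing: 18 September 1989.
Base term: 18 September 1989 + 20 years → 18 September 2009.
Prosecution Delay Deduction: −240 days → 21 January 2009.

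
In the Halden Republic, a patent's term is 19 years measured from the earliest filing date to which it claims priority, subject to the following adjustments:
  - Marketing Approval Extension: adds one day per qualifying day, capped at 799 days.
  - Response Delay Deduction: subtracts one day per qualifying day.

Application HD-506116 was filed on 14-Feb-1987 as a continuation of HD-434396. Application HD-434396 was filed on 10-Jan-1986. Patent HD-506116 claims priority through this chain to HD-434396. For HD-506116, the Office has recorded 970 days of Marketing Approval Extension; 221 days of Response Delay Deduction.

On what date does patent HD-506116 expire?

Earliest priority filing: 10 January 1986.
Base term: 10 January 1986 + 19 years → 10 January 2005.
Marketing Approval Extension: 970 days claimed exceeds the 799-day cap, so +799 days → 20 March 2007.
Response Delay Deduction: −221 days → 11 August 2006.

2006-08-11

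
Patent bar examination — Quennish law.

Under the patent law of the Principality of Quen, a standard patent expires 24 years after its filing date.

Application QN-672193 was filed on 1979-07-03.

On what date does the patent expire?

Filing date + 24 years → 3 July 2003.

July 3, 2003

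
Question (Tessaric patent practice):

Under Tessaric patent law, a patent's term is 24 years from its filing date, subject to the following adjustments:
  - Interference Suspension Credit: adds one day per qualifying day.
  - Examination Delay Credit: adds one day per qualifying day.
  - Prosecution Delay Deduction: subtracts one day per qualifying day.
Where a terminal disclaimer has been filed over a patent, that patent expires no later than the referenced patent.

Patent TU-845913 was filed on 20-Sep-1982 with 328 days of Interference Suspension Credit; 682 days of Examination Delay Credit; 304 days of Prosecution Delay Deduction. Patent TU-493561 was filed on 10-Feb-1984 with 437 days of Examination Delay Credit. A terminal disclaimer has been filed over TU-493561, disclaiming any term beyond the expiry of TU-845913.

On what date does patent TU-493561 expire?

August 26, 2008

Natural term of TU-493561:
  Base: filing + 24 years → 10 February 2008.
  Examination Delay Credit: +437 days → 22 April 2009.
Expiry of referenced patent TU-845913:
  Base: filing + 24 years → 20 September 2006.
  Interference Suspension Credit: +328 days → 14 August 2007.
  Examination Delay Credit: +682 days → 26 June 2009.
  Prosecution Delay Deduction: −304 days → 26 August 2008.
Terminal disclaimer: TU-493561 expires on the earlier of 22 April 2009 and 26 August 2008.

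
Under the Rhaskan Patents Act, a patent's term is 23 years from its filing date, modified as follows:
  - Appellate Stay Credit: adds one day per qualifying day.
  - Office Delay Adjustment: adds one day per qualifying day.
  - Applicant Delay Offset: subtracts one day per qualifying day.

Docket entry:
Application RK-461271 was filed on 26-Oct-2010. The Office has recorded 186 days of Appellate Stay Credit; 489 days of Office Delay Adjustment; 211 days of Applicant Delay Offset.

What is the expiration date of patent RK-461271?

February 2, 2035

Base term: filing date + 23 years → 26 October 2033.
Appellate Stay Credit: +186 days → 30 April 2034.
Office Delay Adjustment: +489 days → 1 September 2035.
Applicant Delay Offset: −211 days → 2 February 2035.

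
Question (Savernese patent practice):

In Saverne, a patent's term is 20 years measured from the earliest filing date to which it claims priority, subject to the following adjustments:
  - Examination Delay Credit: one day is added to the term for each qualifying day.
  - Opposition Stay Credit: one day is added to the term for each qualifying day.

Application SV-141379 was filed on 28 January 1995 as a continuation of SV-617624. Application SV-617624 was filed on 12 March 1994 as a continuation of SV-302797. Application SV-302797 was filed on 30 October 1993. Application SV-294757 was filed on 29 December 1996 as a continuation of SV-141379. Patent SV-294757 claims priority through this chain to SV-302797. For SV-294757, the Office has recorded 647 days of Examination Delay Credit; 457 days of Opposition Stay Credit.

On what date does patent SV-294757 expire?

2016-11-07

Earliest priority filing: 30 October 1993.
Base term: 30 October 1993 + 20 years → 30 October 2013.
Examination Delay Credit: +647 days → 8 August 2015.
Opposition Stay Credit: +457 days → 7 November 2016.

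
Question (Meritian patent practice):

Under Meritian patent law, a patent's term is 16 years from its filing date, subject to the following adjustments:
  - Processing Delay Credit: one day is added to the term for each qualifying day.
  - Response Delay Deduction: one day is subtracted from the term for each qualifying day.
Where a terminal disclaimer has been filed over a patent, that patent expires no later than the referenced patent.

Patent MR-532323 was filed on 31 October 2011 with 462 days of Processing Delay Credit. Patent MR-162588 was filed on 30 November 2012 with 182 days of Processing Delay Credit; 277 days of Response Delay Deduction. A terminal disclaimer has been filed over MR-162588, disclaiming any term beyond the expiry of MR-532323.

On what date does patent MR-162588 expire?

Natural term of MR-162588:
  Base: filing + 16 years → 30 November 2028.
  Processing Delay Credit: +182 days → 31 May 2029.
  Response Delay Deduction: −277 days → 27 August 2028.
Expiry of referenced patent MR-532323:
  Base: filing + 16 years → 31 October 2027.
  Processing Delay Credit: +462 days → 4 February 2029.
Terminal disclaimer: MR-162588 expires on the earlier of 27 August 2028 and 4 February 2029.

August 27, 2028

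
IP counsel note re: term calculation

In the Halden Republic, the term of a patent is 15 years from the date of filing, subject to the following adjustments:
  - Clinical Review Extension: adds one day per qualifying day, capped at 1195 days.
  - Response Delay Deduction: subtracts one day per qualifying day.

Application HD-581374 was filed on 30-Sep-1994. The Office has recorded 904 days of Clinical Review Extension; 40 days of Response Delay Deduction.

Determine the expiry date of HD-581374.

Base term: filing date + 15 years → 30 September 2009.
Clinical Review Extension: 904 days (within the 1195-day cap) → +904 days → 22 March 2012.
Response Delay Deduction: −40 days → 11 February 2012.

2012-02-11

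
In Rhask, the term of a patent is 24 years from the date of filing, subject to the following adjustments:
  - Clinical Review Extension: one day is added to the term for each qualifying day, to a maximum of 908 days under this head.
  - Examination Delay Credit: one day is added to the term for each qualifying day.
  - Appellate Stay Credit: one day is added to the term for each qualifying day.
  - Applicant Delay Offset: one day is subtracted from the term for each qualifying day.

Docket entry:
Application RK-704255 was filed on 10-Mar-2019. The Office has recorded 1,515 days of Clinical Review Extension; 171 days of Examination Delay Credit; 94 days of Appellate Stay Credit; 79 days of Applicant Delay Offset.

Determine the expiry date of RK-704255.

March 8, 2046

Base term: filing date + 24 years → 10 March 2043.
Clinical Review Extension: 1515 days claimed exceeds the 908-day cap, so +908 days → 3 September 2045.
Examination Delay Credit: +171 days → 21 February 2046.
Appellate Stay Credit: +94 days → 26 May 2046.
Applicant Delay Offset: −79 days → 8 March 2046.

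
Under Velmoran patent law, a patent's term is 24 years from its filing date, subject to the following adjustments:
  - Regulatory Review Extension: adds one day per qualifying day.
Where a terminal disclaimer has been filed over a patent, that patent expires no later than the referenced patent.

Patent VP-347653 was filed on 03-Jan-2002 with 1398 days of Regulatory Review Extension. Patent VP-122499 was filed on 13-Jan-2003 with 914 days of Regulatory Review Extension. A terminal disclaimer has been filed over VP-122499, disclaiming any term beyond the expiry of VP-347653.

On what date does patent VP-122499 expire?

Natural term of VP-122499:
  Base: filing + 24 years → 13 January 2027.
  Regulatory Review Extension: +914 days → 15 July 2029.
Expiry of referenced patent VP-347653:
  Base: filing + 24 years → 3 January 2026.
  Regulatory Review Extension: +1398 days → 1 November 2029.
Terminal disclaimer: VP-122499 expires on the earlier of 15 July 2029 and 1 November 2029.

2029-07-15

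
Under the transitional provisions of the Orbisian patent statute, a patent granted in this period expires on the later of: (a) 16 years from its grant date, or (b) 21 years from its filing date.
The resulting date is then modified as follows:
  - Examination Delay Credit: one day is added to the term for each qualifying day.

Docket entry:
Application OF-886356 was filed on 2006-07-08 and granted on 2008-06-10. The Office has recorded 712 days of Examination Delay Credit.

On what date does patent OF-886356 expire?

June 19, 2029

(a) grant + 16 years → 10 June 2024.
(b) filing + 21 years → 8 July 2027.
Later of the two: 8 July 2027.
Examination Delay Credit: +712 days → 19 June 2029.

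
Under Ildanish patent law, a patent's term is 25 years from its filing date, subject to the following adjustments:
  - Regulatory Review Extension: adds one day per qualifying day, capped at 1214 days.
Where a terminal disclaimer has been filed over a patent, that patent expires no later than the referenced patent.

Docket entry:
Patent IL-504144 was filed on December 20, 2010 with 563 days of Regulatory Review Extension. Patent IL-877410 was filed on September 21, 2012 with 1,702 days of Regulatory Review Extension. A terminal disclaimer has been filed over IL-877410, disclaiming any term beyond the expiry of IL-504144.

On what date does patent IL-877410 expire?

Natural term of IL-877410:
  Base: filing + 25 years → 21 September 2037.
  Regulatory Review Extension: 1702 days claimed exceeds the 1214-day cap, so +1214 days → 17 January 2041.
Expiry of referenced patent IL-504144:
  Base: filing + 25 years → 20 December 2035.
  Regulatory Review Extension: 563 days (within the 1214-day cap) → +563 days → 5 July 2037.
Terminal disclaimer: IL-877410 expires on the earlier of 17 January 2041 and 5 July 2037.

2037-07-05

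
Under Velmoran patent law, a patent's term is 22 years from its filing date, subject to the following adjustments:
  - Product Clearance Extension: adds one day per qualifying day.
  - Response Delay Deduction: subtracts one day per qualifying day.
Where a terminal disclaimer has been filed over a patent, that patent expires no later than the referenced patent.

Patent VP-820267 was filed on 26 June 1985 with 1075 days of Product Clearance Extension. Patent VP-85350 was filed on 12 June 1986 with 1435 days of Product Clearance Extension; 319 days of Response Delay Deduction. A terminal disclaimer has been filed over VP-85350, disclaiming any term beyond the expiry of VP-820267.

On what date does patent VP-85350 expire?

Natural term of VP-85350:
  Base: filing + 22 years → 12 June 2008.
  Product Clearance Extension: +1435 days → 17 May 2012.
  Response Delay Deduction: −319 days → 3 July 2011.
Expiry of referenced patent VP-820267:
  Base: filing + 22 years → 26 June 2007.
  Product Clearance Extension: +1075 days → 5 June 2010.
Terminal disclaimer: VP-85350 expires on the earlier of 3 July 2011 and 5 June 2010.

2010-06-05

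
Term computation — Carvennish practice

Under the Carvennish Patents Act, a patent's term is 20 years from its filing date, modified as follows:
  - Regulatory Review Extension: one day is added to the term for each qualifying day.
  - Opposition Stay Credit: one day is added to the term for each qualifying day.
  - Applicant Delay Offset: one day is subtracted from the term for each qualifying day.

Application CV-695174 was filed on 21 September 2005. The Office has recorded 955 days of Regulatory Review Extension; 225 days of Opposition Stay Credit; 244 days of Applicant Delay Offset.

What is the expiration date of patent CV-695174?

April 14, 2028

Base term: filing date + 20 years → 21 September 2025.
Regulatory Review Extension: +955 days → 3 May 2028.
Opposition Stay Credit: +225 days → 14 December 2028.
Applicant Delay Offset: −244 days → 14 April 2028.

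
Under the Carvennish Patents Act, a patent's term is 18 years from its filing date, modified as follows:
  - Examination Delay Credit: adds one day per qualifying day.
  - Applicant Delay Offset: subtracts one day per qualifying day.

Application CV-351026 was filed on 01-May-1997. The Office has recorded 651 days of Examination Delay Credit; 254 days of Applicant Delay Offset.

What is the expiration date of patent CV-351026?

2016-06-01

Base term: filing date + 18 years → 1 May 2015.
Examination Delay Credit: +651 days → 10 February 2017.
Applicant Delay Offset: −254 days → 1 June 2016.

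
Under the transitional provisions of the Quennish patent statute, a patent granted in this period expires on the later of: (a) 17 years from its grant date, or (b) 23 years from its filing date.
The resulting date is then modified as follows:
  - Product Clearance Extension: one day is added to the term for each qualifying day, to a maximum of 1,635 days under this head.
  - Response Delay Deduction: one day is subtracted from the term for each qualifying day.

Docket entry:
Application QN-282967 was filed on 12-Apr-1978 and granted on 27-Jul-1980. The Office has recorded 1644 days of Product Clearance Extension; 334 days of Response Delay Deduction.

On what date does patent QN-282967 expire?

(a) grant + 17 years → 27 July 1997.
(b) filing + 23 years → 12 April 2001.
Later of the two: 12 April 2001.
Product Clearance Extension: 1644 days claimed exceeds the 1635-day cap, so +1635 days → 3 October 2005.
Response Delay Deduction: −334 days → 3 November 2004.

November 3, 2004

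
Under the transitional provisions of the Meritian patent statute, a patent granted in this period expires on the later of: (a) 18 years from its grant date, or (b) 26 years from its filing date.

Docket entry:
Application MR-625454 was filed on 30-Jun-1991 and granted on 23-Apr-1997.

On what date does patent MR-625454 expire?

(a) grant + 18 years → 23 April 2015.
(b) filing + 26 years → 30 June 2017.
Later of the two: 30 June 2017.

2017-06-30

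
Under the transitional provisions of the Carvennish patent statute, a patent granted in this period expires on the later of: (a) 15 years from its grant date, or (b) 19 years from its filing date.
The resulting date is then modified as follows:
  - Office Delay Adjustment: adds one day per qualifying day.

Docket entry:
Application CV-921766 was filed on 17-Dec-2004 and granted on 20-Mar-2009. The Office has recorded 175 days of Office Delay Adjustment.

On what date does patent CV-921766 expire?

September 11, 2024

(a) grant + 15 years → 20 March 2024.
(b) filing + 19 years → 17 December 2023.
Later of the two: 20 March 2024.
Office Delay Adjustment: +175 days → 11 September 2024.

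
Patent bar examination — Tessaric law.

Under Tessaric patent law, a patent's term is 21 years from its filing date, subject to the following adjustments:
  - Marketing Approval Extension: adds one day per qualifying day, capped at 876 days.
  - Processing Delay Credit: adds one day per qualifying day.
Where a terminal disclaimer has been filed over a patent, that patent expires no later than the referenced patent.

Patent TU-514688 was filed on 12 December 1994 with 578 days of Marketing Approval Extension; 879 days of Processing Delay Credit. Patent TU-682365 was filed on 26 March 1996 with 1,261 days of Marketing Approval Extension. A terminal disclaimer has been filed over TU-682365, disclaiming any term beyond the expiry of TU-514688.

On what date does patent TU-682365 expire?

Natural term of TU-682365:
  Base: filing + 21 years → 26 March 2017.
  Marketing Approval Extension: 1261 days claimed exceeds the 876-day cap, so +876 days → 19 August 2019.
Expiry of referenced patent TU-514688:
  Base: filing + 21 years → 12 December 2015.
  Marketing Approval Extension: 578 days (within the 876-day cap) → +578 days → 12 July 2017.
  Processing Delay Credit: +879 days → 8 December 2019.
Terminal disclaimer: TU-682365 expires on the earlier of 19 August 2019 and 8 December 2019.

August 19, 2019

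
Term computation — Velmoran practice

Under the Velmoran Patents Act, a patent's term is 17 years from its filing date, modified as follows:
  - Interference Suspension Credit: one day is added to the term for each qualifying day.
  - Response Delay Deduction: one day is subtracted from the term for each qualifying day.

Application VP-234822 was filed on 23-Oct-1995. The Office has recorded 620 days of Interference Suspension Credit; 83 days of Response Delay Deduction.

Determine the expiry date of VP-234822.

April 13, 2014

Base term: filing date + 17 years → 23 October 2012.
Interference Suspension Credit: +620 days → 5 July 2014.
Response Delay Deduction: −83 days → 13 April 2014.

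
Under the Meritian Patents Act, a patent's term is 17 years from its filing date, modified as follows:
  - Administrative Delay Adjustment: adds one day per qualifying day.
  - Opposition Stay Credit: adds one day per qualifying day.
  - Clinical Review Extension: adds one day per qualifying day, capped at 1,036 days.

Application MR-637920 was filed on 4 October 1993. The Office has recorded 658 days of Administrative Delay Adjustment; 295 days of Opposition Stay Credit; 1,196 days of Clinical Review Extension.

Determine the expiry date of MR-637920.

Base term: filing date + 17 years → 4 October 2010.
Administrative Delay Adjustment: +658 days → 23 July 2012.
Opposition Stay Credit: +295 days → 14 May 2013.
Clinical Review Extension: 1196 days claimed exceeds the 1036-day cap, so +1036 days → 15 March 2016.

2016-03-15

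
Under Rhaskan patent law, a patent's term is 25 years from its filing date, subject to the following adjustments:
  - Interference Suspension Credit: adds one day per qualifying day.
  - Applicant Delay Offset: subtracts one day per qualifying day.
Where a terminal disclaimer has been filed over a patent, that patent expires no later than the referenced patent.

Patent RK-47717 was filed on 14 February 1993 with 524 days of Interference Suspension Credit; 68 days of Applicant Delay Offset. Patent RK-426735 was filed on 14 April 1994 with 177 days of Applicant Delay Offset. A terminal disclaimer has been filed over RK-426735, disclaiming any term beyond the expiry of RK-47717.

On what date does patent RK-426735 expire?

2018-10-19

Natural term of RK-426735:
  Base: filing + 25 years → 14 April 2019.
  Applicant Delay Offset: −177 days → 19 October 2018.
Expiry of referenced patent RK-47717:
  Base: filing + 25 years → 14 February 2018.
  Interference Suspension Credit: +524 days → 23 July 2019.
  Applicant Delay Offset: −68 days → 16 May 2019.
Terminal disclaimer: RK-426735 expires on the earlier of 19 October 2018 and 16 May 2019.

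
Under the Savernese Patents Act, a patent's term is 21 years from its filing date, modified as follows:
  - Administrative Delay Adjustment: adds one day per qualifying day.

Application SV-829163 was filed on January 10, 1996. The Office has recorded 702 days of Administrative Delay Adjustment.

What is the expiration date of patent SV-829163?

December 13, 2018

Base term: filing date + 21 years → 10 January 2017.
Administrative Delay Adjustment: +702 days → 13 December 2018.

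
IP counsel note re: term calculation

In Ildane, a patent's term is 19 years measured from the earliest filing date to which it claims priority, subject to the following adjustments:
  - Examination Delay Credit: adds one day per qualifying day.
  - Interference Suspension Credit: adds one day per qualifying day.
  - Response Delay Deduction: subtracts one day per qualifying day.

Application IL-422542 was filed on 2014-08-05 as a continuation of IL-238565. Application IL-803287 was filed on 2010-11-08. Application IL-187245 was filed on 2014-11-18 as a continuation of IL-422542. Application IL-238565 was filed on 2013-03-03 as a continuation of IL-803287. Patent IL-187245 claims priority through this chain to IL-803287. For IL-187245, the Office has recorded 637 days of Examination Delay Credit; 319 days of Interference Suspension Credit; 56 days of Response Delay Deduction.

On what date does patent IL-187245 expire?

Earliest priority filing: 8 November 2010.
Base term: 8 November 2010 + 19 years → 8 November 2029.
Examination Delay Credit: +637 days → 7 August 2031.
Interference Suspension Credit: +319 days → 21 June 2032.
Response Delay Deduction: −56 days → 26 April 2032.

April 26, 2032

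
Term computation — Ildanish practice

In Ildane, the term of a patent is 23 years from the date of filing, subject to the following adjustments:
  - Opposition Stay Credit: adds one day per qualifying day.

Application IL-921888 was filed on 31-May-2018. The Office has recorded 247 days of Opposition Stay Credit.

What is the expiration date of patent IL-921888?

Base term: filing date + 23 years → 31 May 2041.
Opposition Stay Credit: +247 days → 2 February 2042.

February 2, 2042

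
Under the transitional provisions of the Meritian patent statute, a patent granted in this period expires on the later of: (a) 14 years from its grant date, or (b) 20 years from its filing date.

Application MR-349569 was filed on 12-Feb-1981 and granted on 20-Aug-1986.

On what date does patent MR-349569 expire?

(a) grant + 14 years → 20 August 2000.
(b) filing + 20 years → 12 February 2001.
Later of the two: 12 February 2001.

2001-02-12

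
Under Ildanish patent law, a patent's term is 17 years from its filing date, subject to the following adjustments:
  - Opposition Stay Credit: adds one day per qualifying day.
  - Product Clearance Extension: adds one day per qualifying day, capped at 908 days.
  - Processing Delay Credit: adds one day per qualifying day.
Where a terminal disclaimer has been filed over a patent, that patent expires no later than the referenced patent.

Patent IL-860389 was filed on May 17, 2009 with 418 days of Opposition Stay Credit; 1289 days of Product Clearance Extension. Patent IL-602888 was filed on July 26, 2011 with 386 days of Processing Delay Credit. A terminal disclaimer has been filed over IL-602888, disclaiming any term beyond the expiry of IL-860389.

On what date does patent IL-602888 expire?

2029-08-16

Natural term of IL-602888:
  Base: filing + 17 years → 26 July 2028.
  Processing Delay Credit: +386 days → 16 August 2029.
Expiry of referenced patent IL-860389:
  Base: filing + 17 years → 17 May 2026.
  Opposition Stay Credit: +418 days → 9 July 2027.
  Product Clearance Extension: 1289 days claimed exceeds the 908-day cap, so +908 days → 2 January 2030.
Terminal disclaimer: IL-602888 expires on the earlier of 16 August 2029 and 2 January 2030.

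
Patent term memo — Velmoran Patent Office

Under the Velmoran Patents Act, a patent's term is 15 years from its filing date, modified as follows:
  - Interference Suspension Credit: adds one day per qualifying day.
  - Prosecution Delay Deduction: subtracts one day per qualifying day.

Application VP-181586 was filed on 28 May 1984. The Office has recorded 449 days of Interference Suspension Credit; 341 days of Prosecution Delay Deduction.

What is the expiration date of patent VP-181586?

Base term: filing date + 15 years → 28 May 1999.
Interference Suspension Credit: +449 days → 19 August 2000.
Prosecution Delay Deduction: −341 days → 13 September 1999.

September 13, 1999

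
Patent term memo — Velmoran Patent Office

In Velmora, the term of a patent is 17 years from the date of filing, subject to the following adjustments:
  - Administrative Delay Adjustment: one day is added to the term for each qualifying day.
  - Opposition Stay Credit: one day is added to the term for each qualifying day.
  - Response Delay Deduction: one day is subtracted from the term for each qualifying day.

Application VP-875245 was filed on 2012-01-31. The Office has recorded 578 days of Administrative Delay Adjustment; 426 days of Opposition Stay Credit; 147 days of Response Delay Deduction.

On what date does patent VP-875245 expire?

June 7, 2031

Base term: filing date + 17 years → 31 January 2029.
Administrative Delay Adjustment: +578 days → 1 September 2030.
Opposition Stay Credit: +426 days → 1 November 2031.
Response Delay Deduction: −147 days → 7 June 2031.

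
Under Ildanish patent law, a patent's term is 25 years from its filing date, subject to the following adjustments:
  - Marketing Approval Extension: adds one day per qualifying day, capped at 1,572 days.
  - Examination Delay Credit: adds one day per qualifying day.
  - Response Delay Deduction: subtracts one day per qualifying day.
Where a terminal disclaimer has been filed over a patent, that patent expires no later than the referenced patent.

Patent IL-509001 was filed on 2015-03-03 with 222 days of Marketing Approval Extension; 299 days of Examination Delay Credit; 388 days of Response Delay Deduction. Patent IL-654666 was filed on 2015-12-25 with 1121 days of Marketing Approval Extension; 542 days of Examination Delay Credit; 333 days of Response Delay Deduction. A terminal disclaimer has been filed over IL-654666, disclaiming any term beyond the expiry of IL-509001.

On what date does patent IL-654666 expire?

Natural term of IL-654666:
  Base: filing + 25 years → 25 December 2040.
  Marketing Approval Extension: 1121 days (within the 1572-day cap) → +1121 days → 20 January 2044.
  Examination Delay Credit: +542 days → 15 July 2045.
  Response Delay Deduction: −333 days → 16 August 2044.
Expiry of referenced patent IL-509001:
  Base: filing + 25 years → 3 March 2040.
  Marketing Approval Extension: 222 days (within the 1572-day cap) → +222 days → 11 October 2040.
  Examination Delay Credit: +299 days → 6 August 2041.
  Response Delay Deduction: −388 days → 14 July 2040.
Terminal disclaimer: IL-654666 expires on the earlier of 16 August 2044 and 14 July 2040.

2040-07-14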